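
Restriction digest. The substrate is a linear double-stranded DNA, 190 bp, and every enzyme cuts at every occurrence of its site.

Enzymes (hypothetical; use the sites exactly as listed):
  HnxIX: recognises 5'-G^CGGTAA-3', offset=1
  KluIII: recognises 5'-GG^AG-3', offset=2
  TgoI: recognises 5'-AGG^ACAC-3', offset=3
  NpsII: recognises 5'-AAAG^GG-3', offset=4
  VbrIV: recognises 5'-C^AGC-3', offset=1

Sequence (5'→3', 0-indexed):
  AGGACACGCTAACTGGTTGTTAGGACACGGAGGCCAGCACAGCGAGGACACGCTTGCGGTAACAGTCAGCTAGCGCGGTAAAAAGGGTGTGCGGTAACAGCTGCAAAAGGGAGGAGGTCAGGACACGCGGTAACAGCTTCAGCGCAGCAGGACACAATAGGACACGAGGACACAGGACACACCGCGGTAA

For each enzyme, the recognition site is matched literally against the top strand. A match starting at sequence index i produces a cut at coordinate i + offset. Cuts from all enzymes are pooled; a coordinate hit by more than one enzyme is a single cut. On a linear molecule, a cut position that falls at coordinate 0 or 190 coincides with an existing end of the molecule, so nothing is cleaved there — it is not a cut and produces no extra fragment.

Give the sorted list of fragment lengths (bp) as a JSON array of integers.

Site scan:
  HnxIX (GCGGTAA, off=1): starts [55, 74, 90, 126, 183] → cuts [56, 75, 91, 127, 184]
  KluIII (GGAG, off=2): starts [28, 109, 112] → cuts [30, 111, 114]
  TgoI (AGGACAC, off=3): starts [0, 21, 44, 119, 148, 158, 166, 173] → cuts [3, 24, 47, 122, 151, 161, 169, 176]
  NpsII (AAAGGG, off=4): starts [81, 105] → cuts [85, 109]
  VbrIV (CAGC, off=1): starts [34, 39, 66, 97, 133, 139, 144] → cuts [35, 40, 67, 98, 134, 140, 145]

All cut coordinates (distinct, sorted): [3, 24, 30, 35, 40, 47, 56, 67, 75, 85, 91, 98, 109, 111, 114, 122, 127, 134, 140, 145, 151, 161, 169, 176, 184]

Fragment lengths:
  [0,3): 3 bp
  [3,24): 21 bp
  [24,30): 6 bp
  [30,35): 5 bp
  [35,40): 5 bp
  [40,47): 7 bp
  [47,56): 9 bp
  [56,67): 11 bp
  [67,75): 8 bp
  [75,85): 10 bp
  [85,91): 6 bp
  [91,98): 7 bp
  [98,109): 11 bp
  [109,111): 2 bp
  [111,114): 3 bp
  [114,122): 8 bp
  [122,127): 5 bp
  [127,134): 7 bp
  [134,140): 6 bp
  [140,145): 5 bp
  [145,151): 6 bp
  [151,161): 10 bp
  [161,169): 8 bp
  [169,176): 7 bp
  [176,184): 8 bp
  [184,190): 6 bp

[2,3,3,5,5,5,5,6,6,6,6,6,7,7,7,7,8,8,8,8,9,10,10,11,11,21]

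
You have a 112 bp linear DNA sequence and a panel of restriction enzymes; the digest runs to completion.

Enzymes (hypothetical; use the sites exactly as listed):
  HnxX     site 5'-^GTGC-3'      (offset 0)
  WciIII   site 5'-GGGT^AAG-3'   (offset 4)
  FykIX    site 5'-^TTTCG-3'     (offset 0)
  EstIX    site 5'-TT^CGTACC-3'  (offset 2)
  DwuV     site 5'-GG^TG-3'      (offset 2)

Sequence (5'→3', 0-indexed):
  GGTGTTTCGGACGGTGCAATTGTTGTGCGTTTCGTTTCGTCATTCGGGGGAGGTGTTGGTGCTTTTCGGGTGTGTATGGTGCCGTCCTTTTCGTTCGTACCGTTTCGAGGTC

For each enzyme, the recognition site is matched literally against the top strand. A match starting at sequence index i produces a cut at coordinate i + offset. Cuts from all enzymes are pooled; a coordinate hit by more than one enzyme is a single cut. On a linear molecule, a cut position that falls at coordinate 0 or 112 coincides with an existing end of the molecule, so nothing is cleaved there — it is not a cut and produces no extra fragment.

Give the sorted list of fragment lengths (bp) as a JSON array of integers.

Per-enzyme occurrences:
  HnxX GTGC/0: at [13, 24, 58, 78] ⇒ [13, 24, 58, 78]
  WciIII (GGGTAAG, off=4): no sites
  FykIX TTTCG/0: at [4, 29, 34, 63, 88, 102] ⇒ [4, 29, 34, 63, 88, 102]
  EstIX TTCGTACC/2: at [93] ⇒ [95]
  DwuV GGTG/2: at [0, 12, 51, 57, 68, 77] ⇒ [2, 14, 53, 59, 70, 79]

Pooled cuts: [2, 4, 13, 14, 24, 29, 34, 53, 58, 59, 63, 70, 78, 79, 88, 95, 102]

Fragments:
  [0,2): 2 bp
  [2,4): 2 bp
  [4,13): 9 bp
  [13,14): 1 bp
  [14,24): 10 bp
  [24,29): 5 bp
  [29,34): 5 bp
  [34,53): 19 bp
  [53,58): 5 bp
  [58,59): 1 bp
  [59,63): 4 bp
  [63,70): 7 bp
  [70,78): 8 bp
  [78,79): 1 bp
  [79,88): 9 bp
  [88,95): 7 bp
  [95,102): 7 bp
  [102,112): 10 bp

[1,1,1,2,2,4,5,5,5,7,7,7,8,9,9,10,10,19]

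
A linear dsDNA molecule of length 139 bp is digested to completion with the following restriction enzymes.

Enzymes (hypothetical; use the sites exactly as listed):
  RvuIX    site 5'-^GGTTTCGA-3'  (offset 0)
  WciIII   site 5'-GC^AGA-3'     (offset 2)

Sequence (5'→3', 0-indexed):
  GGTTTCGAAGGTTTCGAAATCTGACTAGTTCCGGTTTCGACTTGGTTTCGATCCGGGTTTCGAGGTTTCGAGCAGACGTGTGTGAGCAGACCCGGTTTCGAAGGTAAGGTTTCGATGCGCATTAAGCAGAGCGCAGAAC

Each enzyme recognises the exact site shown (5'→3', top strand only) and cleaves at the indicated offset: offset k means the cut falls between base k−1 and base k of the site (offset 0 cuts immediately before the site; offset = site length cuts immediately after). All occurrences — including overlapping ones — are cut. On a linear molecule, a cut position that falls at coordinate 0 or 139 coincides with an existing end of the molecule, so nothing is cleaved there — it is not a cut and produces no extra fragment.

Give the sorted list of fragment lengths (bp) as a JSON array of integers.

Per-enzyme occurrences:
  RvuIX GGTTTCGA/0: at [0, 9, 32, 43, 55, 63, 93, 107] ⇒ [9, 32, 43, 55, 63, 93, 107] (position 0 is a terminus of the linear molecule — no cut)
  WciIII GCAGA/2: at [71, 85, 125, 132] ⇒ [73, 87, 127, 134]

All cut coordinates (distinct, sorted): [9, 32, 43, 55, 63, 73, 87, 93, 107, 127, 134]

Fragments:
  [0,9): 9 bp
  [9,32): 23 bp
  [32,43): 11 bp
  [43,55): 12 bp
  [55,63): 8 bp
  [63,73): 10 bp
  [73,87): 14 bp
  [87,93): 6 bp
  [93,107): 14 bp
  [107,127): 20 bp
  [127,134): 7 bp
  [134,139): 5 bp

[5,6,7,8,9,10,11,12,14,14,20,23]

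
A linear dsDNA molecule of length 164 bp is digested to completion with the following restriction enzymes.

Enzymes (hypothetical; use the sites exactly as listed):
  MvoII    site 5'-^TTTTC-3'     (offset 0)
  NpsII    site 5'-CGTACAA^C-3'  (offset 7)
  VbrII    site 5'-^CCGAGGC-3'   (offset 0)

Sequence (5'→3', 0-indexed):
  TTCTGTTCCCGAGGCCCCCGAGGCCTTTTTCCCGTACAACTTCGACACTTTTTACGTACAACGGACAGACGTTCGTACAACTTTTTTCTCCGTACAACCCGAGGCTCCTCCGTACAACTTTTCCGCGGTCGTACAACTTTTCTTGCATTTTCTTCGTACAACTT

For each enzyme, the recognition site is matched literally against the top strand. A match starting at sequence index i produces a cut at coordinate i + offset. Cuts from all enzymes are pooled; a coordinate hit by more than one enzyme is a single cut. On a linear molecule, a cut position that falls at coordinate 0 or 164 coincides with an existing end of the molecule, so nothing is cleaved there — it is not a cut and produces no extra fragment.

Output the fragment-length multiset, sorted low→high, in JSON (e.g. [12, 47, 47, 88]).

Site scan:
  MvoII TTTTC/0: at [26, 83, 118, 137, 147] ⇒ [26, 83, 118, 137, 147]
  NpsII CGTACAAC/7: at [32, 54, 73, 90, 110, 129, 154] ⇒ [39, 61, 80, 97, 117, 136, 161]
  VbrII CCGAGGC/0: at [8, 17, 98] ⇒ [8, 17, 98]

All cut coordinates (distinct, sorted): [8, 17, 26, 39, 61, 80, 83, 97, 98, 117, 118, 136, 137, 147, 161]

Fragments:
  [0,8): 8 bp
  [8,17): 9 bp
  [17,26): 9 bp
  [26,39): 13 bp
  [39,61): 22 bp
  [61,80): 19 bp
  [80,83): 3 bp
  [83,97): 14 bp
  [97,98): 1 bp
  [98,117): 19 bp
  [117,118): 1 bp
  [118,136): 18 bp
  [136,137): 1 bp
  [137,147): 10 bp
  [147,161): 14 bp
  [161,164): 3 bp

[1,1,1,3,3,8,9,9,10,13,14,14,18,19,19,22]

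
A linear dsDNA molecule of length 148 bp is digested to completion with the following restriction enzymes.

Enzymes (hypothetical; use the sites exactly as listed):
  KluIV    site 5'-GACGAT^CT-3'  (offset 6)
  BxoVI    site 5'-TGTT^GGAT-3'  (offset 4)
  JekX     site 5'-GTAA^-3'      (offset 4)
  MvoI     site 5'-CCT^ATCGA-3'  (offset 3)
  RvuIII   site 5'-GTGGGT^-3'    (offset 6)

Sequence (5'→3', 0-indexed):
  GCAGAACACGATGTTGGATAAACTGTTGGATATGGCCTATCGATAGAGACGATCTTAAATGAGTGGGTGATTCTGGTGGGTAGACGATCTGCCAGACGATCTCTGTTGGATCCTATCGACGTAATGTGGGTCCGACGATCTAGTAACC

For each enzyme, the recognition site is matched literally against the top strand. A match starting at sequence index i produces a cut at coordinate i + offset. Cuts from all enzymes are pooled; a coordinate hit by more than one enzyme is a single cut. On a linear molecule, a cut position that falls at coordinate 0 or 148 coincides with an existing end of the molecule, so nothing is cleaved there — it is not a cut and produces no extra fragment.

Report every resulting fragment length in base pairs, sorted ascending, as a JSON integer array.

[2,7,7,7,7,7,8,10,11,12,12,13,15,15,15]

Per-enzyme occurrences:
  KluIV GACGATCT/6: at [47, 82, 94, 133] ⇒ [53, 88, 100, 139]
  BxoVI TGTTGGAT/4: at [11, 23, 103] ⇒ [15, 27, 107]
  JekX GTAA/4: at [120, 142] ⇒ [124, 146]
  MvoI CCTATCGA/3: at [35, 111] ⇒ [38, 114]
  RvuIII GTGGGT/6: at [62, 75, 125] ⇒ [68, 81, 131]

Pooled cuts: [15, 27, 38, 53, 68, 81, 88, 100, 107, 114, 124, 131, 139, 146]

Fragments:
  [0,15): 15 bp
  [15,27): 12 bp
  [27,38): 11 bp
  [38,53): 15 bp
  [53,68): 15 bp
  [68,81): 13 bp
  [81,88): 7 bp
  [88,100): 12 bp
  [100,107): 7 bp
  [107,114): 7 bp
  [114,124): 10 bp
  [124,131): 7 bp
  [131,139): 8 bp
  [139,146): 7 bp
  [146,148): 2 bp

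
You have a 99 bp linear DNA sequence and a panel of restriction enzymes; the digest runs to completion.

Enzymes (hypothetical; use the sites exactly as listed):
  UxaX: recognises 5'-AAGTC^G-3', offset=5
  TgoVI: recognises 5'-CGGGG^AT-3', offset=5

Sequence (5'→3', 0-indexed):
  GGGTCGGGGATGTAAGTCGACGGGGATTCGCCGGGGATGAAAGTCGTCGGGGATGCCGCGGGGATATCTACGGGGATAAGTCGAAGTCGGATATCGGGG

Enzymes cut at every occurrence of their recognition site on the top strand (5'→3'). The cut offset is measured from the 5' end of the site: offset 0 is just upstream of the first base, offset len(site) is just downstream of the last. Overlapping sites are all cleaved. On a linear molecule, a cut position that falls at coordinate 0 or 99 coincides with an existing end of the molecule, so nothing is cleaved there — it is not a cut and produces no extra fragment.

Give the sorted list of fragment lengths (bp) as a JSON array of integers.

Per-enzyme occurrences:
  UxaX (AAGTCG, off=5): starts [13, 40, 77, 83] → cuts [18, 45, 82, 88]
  TgoVI (CGGGGAT, off=5): starts [4, 20, 31, 47, 58, 70] → cuts [9, 25, 36, 52, 63, 75]

Pooled cuts: [9, 18, 25, 36, 45, 52, 63, 75, 82, 88]

Fragments:
  [0,9): 9 bp
  [9,18): 9 bp
  [18,25): 7 bp
  [25,36): 11 bp
  [36,45): 9 bp
  [45,52): 7 bp
  [52,63): 11 bp
  [63,75): 12 bp
  [75,82): 7 bp
  [82,88): 6 bp
  [88,99): 11 bp

[6,7,7,7,9,9,9,11,11,11,12]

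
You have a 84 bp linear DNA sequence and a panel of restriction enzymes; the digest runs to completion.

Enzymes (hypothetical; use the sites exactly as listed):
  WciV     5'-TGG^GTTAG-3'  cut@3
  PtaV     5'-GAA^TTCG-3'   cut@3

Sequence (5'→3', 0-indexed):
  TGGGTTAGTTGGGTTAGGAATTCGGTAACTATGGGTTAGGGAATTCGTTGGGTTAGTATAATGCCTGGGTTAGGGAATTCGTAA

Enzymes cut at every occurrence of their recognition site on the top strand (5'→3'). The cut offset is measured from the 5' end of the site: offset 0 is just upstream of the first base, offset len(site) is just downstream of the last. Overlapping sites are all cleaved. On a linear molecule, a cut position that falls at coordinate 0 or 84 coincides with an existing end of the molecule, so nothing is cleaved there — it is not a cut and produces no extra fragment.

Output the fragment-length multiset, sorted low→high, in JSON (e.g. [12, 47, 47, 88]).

Scan for sites:
  WciV (TGGGTTAG, off=3): starts [0, 9, 31, 48, 65] → cuts [3, 12, 34, 51, 68]
  PtaV (GAATTCG, off=3): starts [17, 40, 74] → cuts [20, 43, 77]

Pooled cuts: [3, 12, 20, 34, 43, 51, 68, 77]

Fragments:
  [0,3): 3 bp
  [3,12): 9 bp
  [12,20): 8 bp
  [20,34): 14 bp
  [34,43): 9 bp
  [43,51): 8 bp
  [51,68): 17 bp
  [68,77): 9 bp
  [77,84): 7 bp

[3,7,8,8,9,9,9,14,17]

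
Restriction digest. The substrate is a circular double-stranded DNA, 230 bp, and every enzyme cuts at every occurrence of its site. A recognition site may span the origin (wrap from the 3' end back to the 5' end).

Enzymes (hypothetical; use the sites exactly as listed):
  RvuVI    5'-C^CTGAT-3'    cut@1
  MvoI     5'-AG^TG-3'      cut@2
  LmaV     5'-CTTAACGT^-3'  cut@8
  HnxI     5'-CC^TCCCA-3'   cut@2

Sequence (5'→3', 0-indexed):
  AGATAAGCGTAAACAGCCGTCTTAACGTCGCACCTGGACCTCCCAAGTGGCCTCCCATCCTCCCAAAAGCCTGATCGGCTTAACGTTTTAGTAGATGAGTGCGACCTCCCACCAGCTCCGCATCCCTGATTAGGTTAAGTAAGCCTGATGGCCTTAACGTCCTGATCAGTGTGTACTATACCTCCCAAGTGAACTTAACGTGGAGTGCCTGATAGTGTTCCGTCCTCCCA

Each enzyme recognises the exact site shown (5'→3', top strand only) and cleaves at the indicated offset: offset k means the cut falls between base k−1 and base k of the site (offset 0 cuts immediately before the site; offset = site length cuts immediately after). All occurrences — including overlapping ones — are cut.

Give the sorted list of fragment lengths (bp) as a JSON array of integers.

[1,3,4,5,7,7,7,7,8,8,10,10,12,12,13,13,16,16,19,19,33]

Scan for sites:
  RvuVI CCTGAT/1: at [69, 124, 143, 160, 207] ⇒ [70, 125, 144, 161, 208]
  MvoI AGTG/2: at [45, 97, 167, 187, 203, 213] ⇒ [47, 99, 169, 189, 205, 215]
  LmaV CTTAACGT/8: at [20, 78, 152, 193] ⇒ [28, 86, 160, 201]
  HnxI CCTCCCA/2: at [38, 50, 58, 104, 180, 223] ⇒ [40, 52, 60, 106, 182, 225]

All cut coordinates (distinct, sorted): [28, 40, 47, 52, 60, 70, 86, 99, 106, 125, 144, 160, 161, 169, 182, 189, 201, 205, 208, 215, 225]

Fragment lengths:
  28→40: 12 bp
  40→47: 7 bp
  47→52: 5 bp
  52→60: 8 bp
  60→70: 10 bp
  70→86: 16 bp
  86→99: 13 bp
  99→106: 7 bp
  106→125: 19 bp
  125→144: 19 bp
  144→160: 16 bp
  160→161: 1 bp
  161→169: 8 bp
  169→182: 13 bp
  182→189: 7 bp
  189→201: 12 bp
  201→205: 4 bp
  205→208: 3 bp
  208→215: 7 bp
  215→225: 10 bp
  225→28 (wrap): 230-225+28 = 33 bp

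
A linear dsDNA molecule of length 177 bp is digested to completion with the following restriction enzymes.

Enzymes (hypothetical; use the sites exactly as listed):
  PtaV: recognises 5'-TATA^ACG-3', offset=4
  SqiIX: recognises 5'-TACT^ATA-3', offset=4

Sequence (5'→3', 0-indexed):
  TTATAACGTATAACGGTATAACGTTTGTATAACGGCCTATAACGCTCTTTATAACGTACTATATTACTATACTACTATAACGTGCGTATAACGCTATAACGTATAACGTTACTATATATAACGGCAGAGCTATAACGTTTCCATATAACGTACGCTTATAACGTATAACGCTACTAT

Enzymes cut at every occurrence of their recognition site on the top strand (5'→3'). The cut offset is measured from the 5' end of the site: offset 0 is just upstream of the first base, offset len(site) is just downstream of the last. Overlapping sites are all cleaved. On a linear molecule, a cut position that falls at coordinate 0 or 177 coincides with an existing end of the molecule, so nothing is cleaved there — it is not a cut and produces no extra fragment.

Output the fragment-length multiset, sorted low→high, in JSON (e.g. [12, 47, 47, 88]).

[3,5,7,7,7,7,7,8,8,8,8,8,10,10,11,11,12,13,13,14]

Per-enzyme occurrences:
  PtaV TATAACG/4: at [1, 8, 16, 27, 37, 49, 75, 86, 94, 101, 116, 130, 143, 156, 163] ⇒ [5, 12, 20, 31, 41, 53, 79, 90, 98, 105, 120, 134, 147, 160, 167]
  SqiIX TACTATA/4: at [56, 64, 72, 109] ⇒ [60, 68, 76, 113]

Pooled cuts: [5, 12, 20, 31, 41, 53, 60, 68, 76, 79, 90, 98, 105, 113, 120, 134, 147, 160, 167]

Fragment lengths:
  [0,5): 5 bp
  [5,12): 7 bp
  [12,20): 8 bp
  [20,31): 11 bp
  [31,41): 10 bp
  [41,53): 12 bp
  [53,60): 7 bp
  [60,68): 8 bp
  [68,76): 8 bp
  [76,79): 3 bp
  [79,90): 11 bp
  [90,98): 8 bp
  [98,105): 7 bp
  [105,113): 8 bp
  [113,120): 7 bp
  [120,134): 14 bp
  [134,147): 13 bp
  [147,160): 13 bp
  [160,167): 7 bp
  [167,177): 10 bp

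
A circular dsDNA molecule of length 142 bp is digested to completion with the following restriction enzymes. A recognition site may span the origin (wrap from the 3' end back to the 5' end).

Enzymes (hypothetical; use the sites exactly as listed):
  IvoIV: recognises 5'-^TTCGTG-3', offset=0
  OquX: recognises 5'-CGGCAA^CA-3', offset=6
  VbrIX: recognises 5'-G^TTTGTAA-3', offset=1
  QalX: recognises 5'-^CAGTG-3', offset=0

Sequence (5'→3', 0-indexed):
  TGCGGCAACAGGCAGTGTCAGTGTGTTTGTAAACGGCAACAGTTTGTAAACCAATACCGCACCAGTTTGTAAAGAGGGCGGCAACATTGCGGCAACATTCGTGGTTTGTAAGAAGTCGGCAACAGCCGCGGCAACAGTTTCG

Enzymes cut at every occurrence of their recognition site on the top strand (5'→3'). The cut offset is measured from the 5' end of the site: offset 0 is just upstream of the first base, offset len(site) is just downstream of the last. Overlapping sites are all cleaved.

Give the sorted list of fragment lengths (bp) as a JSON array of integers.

[2,3,4,4,6,7,7,11,12,12,14,18,19,23]

Per-enzyme occurrences:
  IvoIV TTCGTG/0: at [97, 138] ⇒ [97, 138]
  OquX CGGCAACA/6: at [2, 33, 78, 89, 116, 128] ⇒ [8, 39, 84, 95, 122, 134]
  VbrIX GTTTGTAA/1: at [24, 41, 64, 103] ⇒ [25, 42, 65, 104]
  QalX CAGTG/0: at [12, 18] ⇒ [12, 18]

Pooled cuts: [8, 12, 18, 25, 39, 42, 65, 84, 95, 97, 104, 122, 134, 138]

Fragments:
  8→12: 4 bp
  12→18: 6 bp
  18→25: 7 bp
  25→39: 14 bp
  39→42: 3 bp
  42→65: 23 bp
  65→84: 19 bp
  84→95: 11 bp
  95→97: 2 bp
  97→104: 7 bp
  104→122: 18 bp
  122→134: 12 bp
  134→138: 4 bp
  138→8 (wrap): 142-138+8 = 12 bp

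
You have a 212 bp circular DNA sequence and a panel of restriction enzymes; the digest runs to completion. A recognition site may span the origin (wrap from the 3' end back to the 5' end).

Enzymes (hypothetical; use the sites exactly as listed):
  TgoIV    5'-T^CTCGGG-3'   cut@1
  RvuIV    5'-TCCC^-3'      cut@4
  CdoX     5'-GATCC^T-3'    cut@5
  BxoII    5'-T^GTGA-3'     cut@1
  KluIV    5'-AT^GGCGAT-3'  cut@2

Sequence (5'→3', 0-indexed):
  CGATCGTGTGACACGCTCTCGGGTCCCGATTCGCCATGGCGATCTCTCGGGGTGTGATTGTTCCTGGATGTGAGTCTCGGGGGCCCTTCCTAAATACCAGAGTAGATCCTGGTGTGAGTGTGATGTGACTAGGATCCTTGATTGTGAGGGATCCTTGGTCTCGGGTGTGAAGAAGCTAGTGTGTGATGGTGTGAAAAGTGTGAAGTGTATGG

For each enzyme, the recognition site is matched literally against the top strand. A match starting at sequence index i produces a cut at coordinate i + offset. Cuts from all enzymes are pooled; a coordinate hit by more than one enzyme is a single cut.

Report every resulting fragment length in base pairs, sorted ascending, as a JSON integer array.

Per-enzyme occurrences:
  TgoIV (TCTCGGG, off=1): starts [16, 44, 74, 158] → cuts [17, 45, 75, 159]
  RvuIV (TCCC, off=4): starts [23] → cuts [27]
  CdoX (GATCCT, off=5): starts [104, 132, 149] → cuts [109, 137, 154]
  BxoII (TGTGA, off=1): starts [6, 52, 68, 112, 118, 123, 142, 165, 181, 189, 198] → cuts [7, 53, 69, 113, 119, 124, 143, 166, 182, 190, 199]
  KluIV (ATGGCGAT, off=2): starts [35, 208] → cuts [37, 210]

All cut coordinates (distinct, sorted): [7, 17, 27, 37, 45, 53, 69, 75, 109, 113, 119, 124, 137, 143, 154, 159, 166, 182, 190, 199, 210]

Fragment lengths:
  7→17: 10 bp
  17→27: 10 bp
  27→37: 10 bp
  37→45: 8 bp
  45→53: 8 bp
  53→69: 16 bp
  69→75: 6 bp
  75→109: 34 bp
  109→113: 4 bp
  113→119: 6 bp
  119→124: 5 bp
  124→137: 13 bp
  137→143: 6 bp
  143→154: 11 bp
  154→159: 5 bp
  159→166: 7 bp
  166→182: 16 bp
  182→190: 8 bp
  190→199: 9 bp
  199→210: 11 bp
  210→7 (wrap): 212-210+7 = 9 bp

[4,5,5,6,6,6,7,8,8,8,9,9,10,10,10,11,11,13,16,16,34]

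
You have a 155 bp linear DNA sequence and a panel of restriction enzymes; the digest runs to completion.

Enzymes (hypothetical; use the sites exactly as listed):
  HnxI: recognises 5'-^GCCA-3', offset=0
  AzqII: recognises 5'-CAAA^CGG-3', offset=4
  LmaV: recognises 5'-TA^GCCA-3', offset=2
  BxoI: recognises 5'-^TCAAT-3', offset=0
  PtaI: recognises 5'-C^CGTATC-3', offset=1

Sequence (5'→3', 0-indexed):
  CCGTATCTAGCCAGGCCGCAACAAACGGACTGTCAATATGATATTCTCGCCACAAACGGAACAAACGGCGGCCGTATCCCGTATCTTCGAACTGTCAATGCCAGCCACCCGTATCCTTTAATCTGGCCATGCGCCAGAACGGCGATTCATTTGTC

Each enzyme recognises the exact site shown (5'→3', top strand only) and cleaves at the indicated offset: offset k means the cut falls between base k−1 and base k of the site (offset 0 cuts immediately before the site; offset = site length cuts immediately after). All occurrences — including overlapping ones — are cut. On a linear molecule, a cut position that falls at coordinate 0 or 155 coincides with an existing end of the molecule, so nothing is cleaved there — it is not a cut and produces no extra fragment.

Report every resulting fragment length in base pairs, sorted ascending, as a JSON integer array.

[1,4,5,6,7,7,7,7,8,8,9,15,16,16,16,23]

Site scan:
  HnxI (GCCA, off=0): starts [9, 48, 99, 103, 125, 132] → cuts [9, 48, 99, 103, 125, 132]
  AzqII (CAAACGG, off=4): starts [21, 52, 61] → cuts [25, 56, 65]
  LmaV (TAGCCA, off=2): starts [7] → cuts [9]
  BxoI (TCAAT, off=0): starts [32, 94] → cuts [32, 94]
  PtaI (CCGTATC, off=1): starts [0, 71, 78, 108] → cuts [1, 72, 79, 109]

All cut coordinates (distinct, sorted): [1, 9, 25, 32, 48, 56, 65, 72, 79, 94, 99, 103, 109, 125, 132]

Fragments:
  [0,1): 1 bp
  [1,9): 8 bp
  [9,25): 16 bp
  [25,32): 7 bp
  [32,48): 16 bp
  [48,56): 8 bp
  [56,65): 9 bp
  [65,72): 7 bp
  [72,79): 7 bp
  [79,94): 15 bp
  [94,99): 5 bp
  [99,103): 4 bp
  [103,109): 6 bp
  [109,125): 16 bp
  [125,132): 7 bp
  [132,155): 23 bp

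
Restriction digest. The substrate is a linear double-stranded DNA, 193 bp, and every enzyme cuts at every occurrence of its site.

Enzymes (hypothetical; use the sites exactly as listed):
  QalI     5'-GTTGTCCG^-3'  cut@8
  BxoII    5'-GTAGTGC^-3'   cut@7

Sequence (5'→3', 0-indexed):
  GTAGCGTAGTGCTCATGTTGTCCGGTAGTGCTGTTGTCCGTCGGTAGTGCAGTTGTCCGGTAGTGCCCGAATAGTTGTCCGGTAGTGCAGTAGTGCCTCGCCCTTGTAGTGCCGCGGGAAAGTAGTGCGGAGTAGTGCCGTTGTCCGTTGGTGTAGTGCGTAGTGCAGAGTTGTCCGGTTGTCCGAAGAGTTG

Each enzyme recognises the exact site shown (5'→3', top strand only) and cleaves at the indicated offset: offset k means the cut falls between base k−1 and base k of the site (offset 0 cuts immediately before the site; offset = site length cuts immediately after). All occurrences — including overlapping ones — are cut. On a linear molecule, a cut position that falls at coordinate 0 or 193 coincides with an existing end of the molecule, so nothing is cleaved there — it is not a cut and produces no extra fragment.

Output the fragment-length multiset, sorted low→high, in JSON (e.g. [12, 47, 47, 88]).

Per-enzyme occurrences:
  QalI GTTGTCCG/8: at [16, 32, 51, 73, 139, 169, 177] ⇒ [24, 40, 59, 81, 147, 177, 185]
  BxoII GTAGTGC/7: at [5, 24, 43, 59, 81, 89, 105, 121, 131, 152, 159] ⇒ [12, 31, 50, 66, 88, 96, 112, 128, 138, 159, 166]

Pooled cuts: [12, 24, 31, 40, 50, 59, 66, 81, 88, 96, 112, 128, 138, 147, 159, 166, 177, 185]

Fragment lengths:
  [0,12): 12 bp
  [12,24): 12 bp
  [24,31): 7 bp
  [31,40): 9 bp
  [40,50): 10 bp
  [50,59): 9 bp
  [59,66): 7 bp
  [66,81): 15 bp
  [81,88): 7 bp
  [88,96): 8 bp
  [96,112): 16 bp
  [112,128): 16 bp
  [128,138): 10 bp
  [138,147): 9 bp
  [147,159): 12 bp
  [159,166): 7 bp
  [166,177): 11 bp
  [177,185): 8 bp
  [185,193): 8 bp

[7,7,7,7,8,8,8,9,9,9,10,10,11,12,12,12,15,16,16]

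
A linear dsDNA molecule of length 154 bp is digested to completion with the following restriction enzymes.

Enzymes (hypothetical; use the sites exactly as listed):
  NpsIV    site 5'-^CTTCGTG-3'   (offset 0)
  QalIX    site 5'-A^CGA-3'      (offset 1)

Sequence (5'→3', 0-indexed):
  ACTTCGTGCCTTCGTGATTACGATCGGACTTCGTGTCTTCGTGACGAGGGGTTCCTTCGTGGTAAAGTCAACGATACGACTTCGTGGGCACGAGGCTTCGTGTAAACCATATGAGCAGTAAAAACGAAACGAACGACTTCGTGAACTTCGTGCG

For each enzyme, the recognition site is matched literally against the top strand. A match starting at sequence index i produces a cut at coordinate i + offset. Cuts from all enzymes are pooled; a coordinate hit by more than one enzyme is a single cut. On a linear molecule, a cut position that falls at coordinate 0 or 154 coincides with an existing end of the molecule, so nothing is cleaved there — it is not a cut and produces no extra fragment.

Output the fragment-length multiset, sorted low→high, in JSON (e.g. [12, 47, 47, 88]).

Site scan:
  NpsIV (CTTCGTG, off=0): starts [1, 9, 28, 36, 54, 79, 95, 136, 145] → cuts [1, 9, 28, 36, 54, 79, 95, 136, 145]
  QalIX (ACGA, off=1): starts [19, 43, 70, 75, 89, 123, 128, 132] → cuts [20, 44, 71, 76, 90, 124, 129, 133]

All cut coordinates (distinct, sorted): [1, 9, 20, 28, 36, 44, 54, 71, 76, 79, 90, 95, 124, 129, 133, 136, 145]

Fragments:
  [0,1): 1 bp
  [1,9): 8 bp
  [9,20): 11 bp
  [20,28): 8 bp
  [28,36): 8 bp
  [36,44): 8 bp
  [44,54): 10 bp
  [54,71): 17 bp
  [71,76): 5 bp
  [76,79): 3 bp
  [79,90): 11 bp
  [90,95): 5 bp
  [95,124): 29 bp
  [124,129): 5 bp
  [129,133): 4 bp
  [133,136): 3 bp
  [136,145): 9 bp
  [145,154): 9 bp

[1,3,3,4,5,5,5,8,8,8,8,9,9,10,11,11,17,29]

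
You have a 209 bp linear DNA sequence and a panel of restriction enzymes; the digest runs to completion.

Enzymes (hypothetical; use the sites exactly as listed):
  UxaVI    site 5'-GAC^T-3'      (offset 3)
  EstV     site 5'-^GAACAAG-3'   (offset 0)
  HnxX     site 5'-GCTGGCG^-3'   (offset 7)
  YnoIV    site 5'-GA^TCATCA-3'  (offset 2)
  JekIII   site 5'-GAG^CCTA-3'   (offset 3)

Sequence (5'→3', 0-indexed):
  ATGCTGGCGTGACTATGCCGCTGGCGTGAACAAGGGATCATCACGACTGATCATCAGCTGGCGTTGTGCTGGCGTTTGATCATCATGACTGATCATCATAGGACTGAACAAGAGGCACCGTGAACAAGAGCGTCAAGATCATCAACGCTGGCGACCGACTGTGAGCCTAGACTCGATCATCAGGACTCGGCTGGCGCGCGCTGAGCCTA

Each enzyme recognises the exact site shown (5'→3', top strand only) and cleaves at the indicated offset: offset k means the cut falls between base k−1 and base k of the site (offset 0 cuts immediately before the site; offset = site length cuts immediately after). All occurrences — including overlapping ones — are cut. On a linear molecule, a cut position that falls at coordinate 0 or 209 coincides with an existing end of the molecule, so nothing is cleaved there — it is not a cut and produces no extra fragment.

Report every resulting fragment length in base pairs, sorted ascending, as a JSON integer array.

Per-enzyme occurrences:
  UxaVI (GACT, off=3): starts [10, 44, 86, 101, 156, 169, 183] → cuts [13, 47, 89, 104, 159, 172, 186]
  EstV (GAACAAG, off=0): starts [27, 105, 121] → cuts [27, 105, 121]
  HnxX (GCTGGCG, off=7): starts [2, 19, 56, 67, 146, 189] → cuts [9, 26, 63, 74, 153, 196]
  YnoIV (GATCATCA, off=2): starts [35, 48, 77, 90, 136, 174] → cuts [37, 50, 79, 92, 138, 176]
  JekIII (GAGCCTA, off=3): starts [162, 202] → cuts [165, 205]

Pooled cuts: [9, 13, 26, 27, 37, 47, 50, 63, 74, 79, 89, 92, 104, 105, 121, 138, 153, 159, 165, 172, 176, 186, 196, 205]

Fragments:
  [0,9): 9 bp
  [9,13): 4 bp
  [13,26): 13 bp
  [26,27): 1 bp
  [27,37): 10 bp
  [37,47): 10 bp
  [47,50): 3 bp
  [50,63): 13 bp
  [63,74): 11 bp
  [74,79): 5 bp
  [79,89): 10 bp
  [89,92): 3 bp
  [92,104): 12 bp
  [104,105): 1 bp
  [105,121): 16 bp
  [121,138): 17 bp
  [138,153): 15 bp
  [153,159): 6 bp
  [159,165): 6 bp
  [165,172): 7 bp
  [172,176): 4 bp
  [176,186): 10 bp
  [186,196): 10 bp
  [196,205): 9 bp
  [205,209): 4 bp

[1,1,3,3,4,4,4,5,6,6,7,9,9,10,10,10,10,10,11,12,13,13,15,16,17]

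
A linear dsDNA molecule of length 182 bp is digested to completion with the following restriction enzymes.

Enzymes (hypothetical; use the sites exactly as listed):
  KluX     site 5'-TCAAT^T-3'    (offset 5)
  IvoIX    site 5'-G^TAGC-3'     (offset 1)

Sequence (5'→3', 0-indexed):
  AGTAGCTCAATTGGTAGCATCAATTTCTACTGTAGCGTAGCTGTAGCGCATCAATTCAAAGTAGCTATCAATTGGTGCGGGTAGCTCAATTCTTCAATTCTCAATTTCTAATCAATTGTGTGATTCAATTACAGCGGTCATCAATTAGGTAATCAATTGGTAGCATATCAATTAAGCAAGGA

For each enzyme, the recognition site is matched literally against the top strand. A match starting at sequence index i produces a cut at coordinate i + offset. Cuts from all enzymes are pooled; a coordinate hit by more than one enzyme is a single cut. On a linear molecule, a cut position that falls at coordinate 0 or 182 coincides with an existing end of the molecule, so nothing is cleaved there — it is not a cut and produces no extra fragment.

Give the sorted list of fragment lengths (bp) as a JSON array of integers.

Scan for sites:
  KluX TCAATT/5: at [6, 19, 50, 67, 85, 93, 100, 111, 124, 140, 152, 167] ⇒ [11, 24, 55, 72, 90, 98, 105, 116, 129, 145, 157, 172]
  IvoIX GTAGC/1: at [1, 13, 31, 36, 42, 60, 80, 159] ⇒ [2, 14, 32, 37, 43, 61, 81, 160]

All cut coordinates (distinct, sorted): [2, 11, 14, 24, 32, 37, 43, 55, 61, 72, 81, 90, 98, 105, 116, 129, 145, 157, 160, 172]

Fragments:
  [0,2): 2 bp
  [2,11): 9 bp
  [11,14): 3 bp
  [14,24): 10 bp
  [24,32): 8 bp
  [32,37): 5 bp
  [37,43): 6 bp
  [43,55): 12 bp
  [55,61): 6 bp
  [61,72): 11 bp
  [72,81): 9 bp
  [81,90): 9 bp
  [90,98): 8 bp
  [98,105): 7 bp
  [105,116): 11 bp
  [116,129): 13 bp
  [129,145): 16 bp
  [145,157): 12 bp
  [157,160): 3 bp
  [160,172): 12 bp
  [172,182): 10 bp

[2,3,3,5,6,6,7,8,8,9,9,9,10,10,11,11,12,12,12,13,16]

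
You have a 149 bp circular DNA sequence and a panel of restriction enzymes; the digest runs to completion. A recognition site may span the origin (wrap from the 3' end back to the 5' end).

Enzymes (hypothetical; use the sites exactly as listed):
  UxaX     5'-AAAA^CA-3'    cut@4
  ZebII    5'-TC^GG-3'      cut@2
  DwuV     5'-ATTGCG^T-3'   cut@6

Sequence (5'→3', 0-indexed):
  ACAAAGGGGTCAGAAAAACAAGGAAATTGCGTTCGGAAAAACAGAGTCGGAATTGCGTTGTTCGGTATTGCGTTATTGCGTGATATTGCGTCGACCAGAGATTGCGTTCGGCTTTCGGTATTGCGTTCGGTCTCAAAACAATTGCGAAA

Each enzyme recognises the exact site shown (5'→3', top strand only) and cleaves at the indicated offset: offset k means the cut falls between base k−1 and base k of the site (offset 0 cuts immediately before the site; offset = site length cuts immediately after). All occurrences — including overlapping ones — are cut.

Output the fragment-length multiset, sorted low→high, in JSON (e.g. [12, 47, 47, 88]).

Site scan:
  UxaX AAAACA/4: at [14, 37, 134, 146] ⇒ [1, 18, 41, 138]
  ZebII TCGG/2: at [32, 46, 61, 107, 114, 126] ⇒ [34, 48, 63, 109, 116, 128]
  DwuV ATTGCGT/6: at [25, 51, 66, 74, 84, 100, 119] ⇒ [31, 57, 72, 80, 90, 106, 125]

Pooled cuts: [1, 18, 31, 34, 41, 48, 57, 63, 72, 80, 90, 106, 109, 116, 125, 128, 138]

Fragment lengths:
  1→18: 17 bp
  18→31: 13 bp
  31→34: 3 bp
  34→41: 7 bp
  41→48: 7 bp
  48→57: 9 bp
  57→63: 6 bp
  63→72: 9 bp
  72→80: 8 bp
  80→90: 10 bp
  90→106: 16 bp
  106→109: 3 bp
  109→116: 7 bp
  116→125: 9 bp
  125→128: 3 bp
  128→138: 10 bp
  138→1 (wrap): 149-138+1 = 12 bp

[3,3,3,6,7,7,7,8,9,9,9,10,10,12,13,16,17]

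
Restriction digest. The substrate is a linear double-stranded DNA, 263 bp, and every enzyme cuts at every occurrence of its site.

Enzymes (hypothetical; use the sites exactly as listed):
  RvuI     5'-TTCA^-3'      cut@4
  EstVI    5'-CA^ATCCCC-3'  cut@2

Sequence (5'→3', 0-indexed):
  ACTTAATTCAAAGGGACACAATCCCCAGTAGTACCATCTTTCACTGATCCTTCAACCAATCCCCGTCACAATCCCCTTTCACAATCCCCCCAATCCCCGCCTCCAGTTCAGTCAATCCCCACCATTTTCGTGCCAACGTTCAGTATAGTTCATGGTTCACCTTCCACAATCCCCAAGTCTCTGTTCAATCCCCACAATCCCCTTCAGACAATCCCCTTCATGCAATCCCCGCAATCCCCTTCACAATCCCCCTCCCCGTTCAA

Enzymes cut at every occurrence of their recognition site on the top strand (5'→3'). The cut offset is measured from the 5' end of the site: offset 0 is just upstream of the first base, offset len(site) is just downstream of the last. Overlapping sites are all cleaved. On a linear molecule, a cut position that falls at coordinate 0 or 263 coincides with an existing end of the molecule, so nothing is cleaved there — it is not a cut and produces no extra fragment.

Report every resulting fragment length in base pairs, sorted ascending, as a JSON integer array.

[1,2,2,4,4,4,4,7,9,9,9,9,10,10,10,10,10,10,11,11,12,17,18,19,23,28]

Per-enzyme occurrences:
  RvuI TTCA/4: at [6, 39, 50, 77, 106, 138, 148, 155, 183, 202, 216, 239, 258] ⇒ [10, 43, 54, 81, 110, 142, 152, 159, 187, 206, 220, 243, 262]
  EstVI CAATCCCC/2: at [18, 56, 68, 81, 90, 112, 166, 185, 194, 208, 222, 231, 243] ⇒ [20, 58, 70, 83, 92, 114, 168, 187, 196, 210, 224, 233, 245]

Pooled cuts: [10, 20, 43, 54, 58, 70, 81, 83, 92, 110, 114, 142, 152, 159, 168, 187, 196, 206, 210, 220, 224, 233, 243, 245, 262]

Fragment lengths:
  [0,10): 10 bp
  [10,20): 10 bp
  [20,43): 23 bp
  [43,54): 11 bp
  [54,58): 4 bp
  [58,70): 12 bp
  [70,81): 11 bp
  [81,83): 2 bp
  [83,92): 9 bp
  [92,110): 18 bp
  [110,114): 4 bp
  [114,142): 28 bp
  [142,152): 10 bp
  [152,159): 7 bp
  [159,168): 9 bp
  [168,187): 19 bp
  [187,196): 9 bp
  [196,206): 10 bp
  [206,210): 4 bp
  [210,220): 10 bp
  [220,224): 4 bp
  [224,233): 9 bp
  [233,243): 10 bp
  [243,245): 2 bp
  [245,262): 17 bp
  [262,263): 1 bp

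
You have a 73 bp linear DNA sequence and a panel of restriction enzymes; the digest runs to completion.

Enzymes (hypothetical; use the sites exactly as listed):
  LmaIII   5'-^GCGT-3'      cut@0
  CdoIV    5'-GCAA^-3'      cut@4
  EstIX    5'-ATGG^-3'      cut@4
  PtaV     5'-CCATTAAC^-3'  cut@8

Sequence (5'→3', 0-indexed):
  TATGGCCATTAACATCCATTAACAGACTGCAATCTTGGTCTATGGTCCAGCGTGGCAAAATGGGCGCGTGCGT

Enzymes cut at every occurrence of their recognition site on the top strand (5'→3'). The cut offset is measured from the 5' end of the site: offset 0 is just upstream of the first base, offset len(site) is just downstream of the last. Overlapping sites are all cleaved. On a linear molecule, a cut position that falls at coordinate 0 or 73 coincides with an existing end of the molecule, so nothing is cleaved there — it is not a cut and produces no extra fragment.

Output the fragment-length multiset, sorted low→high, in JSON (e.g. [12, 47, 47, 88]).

Per-enzyme occurrences:
  LmaIII (GCGT, off=0): starts [49, 65, 69] → cuts [49, 65, 69]
  CdoIV (GCAA, off=4): starts [28, 54] → cuts [32, 58]
  EstIX (ATGG, off=4): starts [1, 41, 59] → cuts [5, 45, 63]
  PtaV (CCATTAAC, off=8): starts [5, 15] → cuts [13, 23]

All cut coordinates (distinct, sorted): [5, 13, 23, 32, 45, 49, 58, 63, 65, 69]

Fragments:
  [0,5): 5 bp
  [5,13): 8 bp
  [13,23): 10 bp
  [23,32): 9 bp
  [32,45): 13 bp
  [45,49): 4 bp
  [49,58): 9 bp
  [58,63): 5 bp
  [63,65): 2 bp
  [65,69): 4 bp
  [69,73): 4 bp

[2,4,4,4,5,5,8,9,9,10,13]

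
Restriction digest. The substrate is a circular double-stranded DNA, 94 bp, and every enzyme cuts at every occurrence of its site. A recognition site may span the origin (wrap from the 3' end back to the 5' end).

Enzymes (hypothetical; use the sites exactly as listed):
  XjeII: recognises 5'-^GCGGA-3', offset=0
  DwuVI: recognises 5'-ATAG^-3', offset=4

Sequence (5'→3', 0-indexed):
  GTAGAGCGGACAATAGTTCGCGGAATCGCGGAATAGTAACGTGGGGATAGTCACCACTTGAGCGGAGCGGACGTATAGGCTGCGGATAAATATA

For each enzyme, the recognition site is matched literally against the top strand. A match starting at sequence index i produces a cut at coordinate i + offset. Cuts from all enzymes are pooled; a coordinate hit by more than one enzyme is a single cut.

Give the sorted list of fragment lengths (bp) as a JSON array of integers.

Per-enzyme occurrences:
  XjeII GCGGA/0: at [5, 19, 27, 61, 66, 81] ⇒ [5, 19, 27, 61, 66, 81]
  DwuVI ATAG/4: at [12, 32, 46, 74, 91] ⇒ [1, 16, 36, 50, 78]

Pooled cuts: [1, 5, 16, 19, 27, 36, 50, 61, 66, 78, 81]

Fragment lengths:
  1→5: 4 bp
  5→16: 11 bp
  16→19: 3 bp
  19→27: 8 bp
  27→36: 9 bp
  36→50: 14 bp
  50→61: 11 bp
  61→66: 5 bp
  66→78: 12 bp
  78→81: 3 bp
  81→1 (wrap): 94-81+1 = 14 bp

[3,3,4,5,8,9,11,11,12,14,14]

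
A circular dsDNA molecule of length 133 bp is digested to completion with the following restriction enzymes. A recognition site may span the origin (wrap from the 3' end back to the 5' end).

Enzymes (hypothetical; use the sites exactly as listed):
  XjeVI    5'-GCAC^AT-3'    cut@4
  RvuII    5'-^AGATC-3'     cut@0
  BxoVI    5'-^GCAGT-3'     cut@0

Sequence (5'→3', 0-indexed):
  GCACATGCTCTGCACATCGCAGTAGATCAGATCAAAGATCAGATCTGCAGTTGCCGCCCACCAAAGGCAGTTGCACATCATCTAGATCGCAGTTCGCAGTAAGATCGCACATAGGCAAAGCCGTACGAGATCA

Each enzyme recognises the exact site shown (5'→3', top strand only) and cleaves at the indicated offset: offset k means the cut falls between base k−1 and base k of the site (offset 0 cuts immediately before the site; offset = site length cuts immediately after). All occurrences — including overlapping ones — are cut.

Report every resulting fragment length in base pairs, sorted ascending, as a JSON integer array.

Per-enzyme occurrences:
  XjeVI (GCACAT, off=4): starts [0, 11, 72, 106] → cuts [4, 15, 76, 110]
  RvuII (AGATC, off=0): starts [23, 28, 35, 40, 83, 101, 127] → cuts [23, 28, 35, 40, 83, 101, 127]
  BxoVI (GCAGT, off=0): starts [18, 46, 66, 88, 95] → cuts [18, 46, 66, 88, 95]

All cut coordinates (distinct, sorted): [4, 15, 18, 23, 28, 35, 40, 46, 66, 76, 83, 88, 95, 101, 110, 127]

Fragment lengths:
  4→15: 11 bp
  15→18: 3 bp
  18→23: 5 bp
  23→28: 5 bp
  28→35: 7 bp
  35→40: 5 bp
  40→46: 6 bp
  46→66: 20 bp
  66→76: 10 bp
  76→83: 7 bp
  83→88: 5 bp
  88→95: 7 bp
  95→101: 6 bp
  101→110: 9 bp
  110→127: 17 bp
  127→4 (wrap): 133-127+4 = 10 bp

[3,5,5,5,5,6,6,7,7,7,9,10,10,11,17,20]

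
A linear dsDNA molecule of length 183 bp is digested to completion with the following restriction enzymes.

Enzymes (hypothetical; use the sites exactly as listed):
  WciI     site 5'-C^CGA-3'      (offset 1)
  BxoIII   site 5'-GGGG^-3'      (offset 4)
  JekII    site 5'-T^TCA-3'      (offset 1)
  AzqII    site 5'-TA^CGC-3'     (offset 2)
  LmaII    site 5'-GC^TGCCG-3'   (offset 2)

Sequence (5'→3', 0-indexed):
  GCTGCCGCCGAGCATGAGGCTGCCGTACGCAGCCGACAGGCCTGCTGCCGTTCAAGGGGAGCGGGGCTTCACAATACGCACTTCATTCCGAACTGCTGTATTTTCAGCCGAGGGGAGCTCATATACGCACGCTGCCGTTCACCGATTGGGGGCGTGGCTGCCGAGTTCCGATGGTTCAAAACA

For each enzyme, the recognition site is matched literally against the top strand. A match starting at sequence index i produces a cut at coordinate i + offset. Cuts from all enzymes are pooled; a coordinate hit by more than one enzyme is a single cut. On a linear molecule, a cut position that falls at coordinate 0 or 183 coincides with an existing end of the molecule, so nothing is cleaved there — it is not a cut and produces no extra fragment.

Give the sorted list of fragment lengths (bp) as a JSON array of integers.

[1,2,2,3,4,5,6,6,6,6,6,6,6,7,7,7,7,7,7,8,8,8,9,10,12,12,15]

Per-enzyme occurrences:
  WciI (CCGA, off=1): starts [7, 32, 87, 107, 141, 160, 167] → cuts [8, 33, 88, 108, 142, 161, 168]
  BxoIII (GGGG, off=4): starts [55, 62, 111, 147, 148] → cuts [59, 66, 115, 151, 152]
  JekII (TTCA, off=1): starts [50, 67, 81, 102, 137, 174] → cuts [51, 68, 82, 103, 138, 175]
  AzqII (TACGC, off=2): starts [25, 74, 123] → cuts [27, 76, 125]
  LmaII (GCTGCCG, off=2): starts [0, 18, 43, 130, 156] → cuts [2, 20, 45, 132, 158]

All cut coordinates (distinct, sorted): [2, 8, 20, 27, 33, 45, 51, 59, 66, 68, 76, 82, 88, 103, 108, 115, 125, 132, 138, 142, 151, 152, 158, 161, 168, 175]

Fragment lengths:
  [0,2): 2 bp
  [2,8): 6 bp
  [8,20): 12 bp
  [20,27): 7 bp
  [27,33): 6 bp
  [33,45): 12 bp
  [45,51): 6 bp
  [51,59): 8 bp
  [59,66): 7 bp
  [66,68): 2 bp
  [68,76): 8 bp
  [76,82): 6 bp
  [82,88): 6 bp
  [88,103): 15 bp
  [103,108): 5 bp
  [108,115): 7 bp
  [115,125): 10 bp
  [125,132): 7 bp
  [132,138): 6 bp
  [138,142): 4 bp
  [142,151): 9 bp
  [151,152): 1 bp
  [152,158): 6 bp
  [158,161): 3 bp
  [161,168): 7 bp
  [168,175): 7 bp
  [175,183): 8 bp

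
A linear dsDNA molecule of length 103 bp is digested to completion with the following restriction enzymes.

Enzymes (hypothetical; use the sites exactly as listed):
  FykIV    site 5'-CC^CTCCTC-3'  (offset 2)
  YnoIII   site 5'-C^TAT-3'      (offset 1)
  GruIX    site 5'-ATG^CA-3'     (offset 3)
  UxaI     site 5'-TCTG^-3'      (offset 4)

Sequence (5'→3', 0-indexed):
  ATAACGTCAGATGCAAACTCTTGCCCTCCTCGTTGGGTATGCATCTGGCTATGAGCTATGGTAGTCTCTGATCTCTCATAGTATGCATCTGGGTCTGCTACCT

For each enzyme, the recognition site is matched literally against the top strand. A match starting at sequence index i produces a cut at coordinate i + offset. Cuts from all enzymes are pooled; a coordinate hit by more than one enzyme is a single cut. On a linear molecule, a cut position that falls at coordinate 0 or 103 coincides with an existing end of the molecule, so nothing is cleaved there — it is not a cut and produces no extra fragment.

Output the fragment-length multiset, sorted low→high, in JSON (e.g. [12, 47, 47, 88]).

Per-enzyme occurrences:
  FykIV (CCCTCCTC, off=2): starts [23] → cuts [25]
  YnoIII (CTAT, off=1): starts [48, 55] → cuts [49, 56]
  GruIX (ATGCA, off=3): starts [10, 38, 82] → cuts [13, 41, 85]
  UxaI (TCTG, off=4): starts [43, 66, 87, 93] → cuts [47, 70, 91, 97]

Pooled cuts: [13, 25, 41, 47, 49, 56, 70, 85, 91, 97]

Fragments:
  [0,13): 13 bp
  [13,25): 12 bp
  [25,41): 16 bp
  [41,47): 6 bp
  [47,49): 2 bp
  [49,56): 7 bp
  [56,70): 14 bp
  [70,85): 15 bp
  [85,91): 6 bp
  [91,97): 6 bp
  [97,103): 6 bp

[2,6,6,6,6,7,12,13,14,15,16]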